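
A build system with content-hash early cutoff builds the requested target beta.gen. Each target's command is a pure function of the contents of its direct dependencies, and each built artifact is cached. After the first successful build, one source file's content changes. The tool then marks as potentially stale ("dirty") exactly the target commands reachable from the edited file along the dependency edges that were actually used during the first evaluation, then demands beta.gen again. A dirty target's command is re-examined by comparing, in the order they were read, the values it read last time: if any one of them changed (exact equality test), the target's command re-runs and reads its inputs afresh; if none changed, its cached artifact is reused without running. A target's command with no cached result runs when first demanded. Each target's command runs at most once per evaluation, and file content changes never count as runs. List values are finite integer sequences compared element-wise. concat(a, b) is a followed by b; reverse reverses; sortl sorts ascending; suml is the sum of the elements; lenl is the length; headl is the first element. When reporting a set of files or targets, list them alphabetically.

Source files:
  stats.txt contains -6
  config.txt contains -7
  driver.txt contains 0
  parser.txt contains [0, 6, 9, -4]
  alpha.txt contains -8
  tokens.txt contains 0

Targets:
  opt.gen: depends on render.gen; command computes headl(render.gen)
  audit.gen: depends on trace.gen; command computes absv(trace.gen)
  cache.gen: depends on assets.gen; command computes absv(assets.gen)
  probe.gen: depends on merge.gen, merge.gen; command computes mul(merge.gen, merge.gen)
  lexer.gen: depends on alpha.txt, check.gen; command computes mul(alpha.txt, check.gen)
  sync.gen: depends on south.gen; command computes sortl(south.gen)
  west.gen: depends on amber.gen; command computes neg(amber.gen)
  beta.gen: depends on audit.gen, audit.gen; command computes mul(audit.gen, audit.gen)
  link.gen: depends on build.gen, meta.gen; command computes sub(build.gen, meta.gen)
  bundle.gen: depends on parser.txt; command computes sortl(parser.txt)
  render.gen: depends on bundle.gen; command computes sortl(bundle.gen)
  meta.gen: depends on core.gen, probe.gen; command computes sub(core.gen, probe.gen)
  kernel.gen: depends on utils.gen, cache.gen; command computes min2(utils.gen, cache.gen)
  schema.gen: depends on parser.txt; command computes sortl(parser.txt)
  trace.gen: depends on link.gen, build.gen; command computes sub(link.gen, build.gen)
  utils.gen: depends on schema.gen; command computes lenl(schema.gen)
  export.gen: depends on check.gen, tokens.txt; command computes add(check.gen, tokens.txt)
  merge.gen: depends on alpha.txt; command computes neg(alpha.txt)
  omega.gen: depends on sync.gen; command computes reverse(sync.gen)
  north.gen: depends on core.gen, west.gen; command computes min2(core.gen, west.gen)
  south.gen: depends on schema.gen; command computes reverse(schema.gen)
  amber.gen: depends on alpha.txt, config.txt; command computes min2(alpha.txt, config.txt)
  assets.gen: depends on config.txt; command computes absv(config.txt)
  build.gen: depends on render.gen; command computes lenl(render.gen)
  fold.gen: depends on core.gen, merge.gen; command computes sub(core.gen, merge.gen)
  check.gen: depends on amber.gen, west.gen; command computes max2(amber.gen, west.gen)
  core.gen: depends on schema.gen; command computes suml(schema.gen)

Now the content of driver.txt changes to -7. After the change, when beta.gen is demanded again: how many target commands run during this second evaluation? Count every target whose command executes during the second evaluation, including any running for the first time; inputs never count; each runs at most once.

Target commands that run: none — 0 in total.
Key observation: driver.txt is never demanded by the output, so the edit triggers no recomputation at all.

First evaluation (everything demanded from the output):
  bundle.gen = sortl([0, 6, 9, -4]) = [-4, 0, 6, 9]
  merge.gen = neg(-8) = 8
  probe.gen = mul(8, 8) = 64
  render.gen = sortl([-4, 0, 6, 9]) = [-4, 0, 6, 9]
  build.gen = lenl([-4, 0, 6, 9]) = 4
  schema.gen = sortl([0, 6, 9, -4]) = [-4, 0, 6, 9]
  core.gen = suml([-4, 0, 6, 9]) = 11
  meta.gen = sub(11, 64) = -53
  link.gen = sub(4, -53) = 57
  trace.gen = sub(57, 4) = 53
  audit.gen = absv(53) = 53
  beta.gen = mul(53, 53) = 2809

Propagation after the edit:
  driver.txt feeds no computation that the output demands — nothing is marked dirty and nothing runs.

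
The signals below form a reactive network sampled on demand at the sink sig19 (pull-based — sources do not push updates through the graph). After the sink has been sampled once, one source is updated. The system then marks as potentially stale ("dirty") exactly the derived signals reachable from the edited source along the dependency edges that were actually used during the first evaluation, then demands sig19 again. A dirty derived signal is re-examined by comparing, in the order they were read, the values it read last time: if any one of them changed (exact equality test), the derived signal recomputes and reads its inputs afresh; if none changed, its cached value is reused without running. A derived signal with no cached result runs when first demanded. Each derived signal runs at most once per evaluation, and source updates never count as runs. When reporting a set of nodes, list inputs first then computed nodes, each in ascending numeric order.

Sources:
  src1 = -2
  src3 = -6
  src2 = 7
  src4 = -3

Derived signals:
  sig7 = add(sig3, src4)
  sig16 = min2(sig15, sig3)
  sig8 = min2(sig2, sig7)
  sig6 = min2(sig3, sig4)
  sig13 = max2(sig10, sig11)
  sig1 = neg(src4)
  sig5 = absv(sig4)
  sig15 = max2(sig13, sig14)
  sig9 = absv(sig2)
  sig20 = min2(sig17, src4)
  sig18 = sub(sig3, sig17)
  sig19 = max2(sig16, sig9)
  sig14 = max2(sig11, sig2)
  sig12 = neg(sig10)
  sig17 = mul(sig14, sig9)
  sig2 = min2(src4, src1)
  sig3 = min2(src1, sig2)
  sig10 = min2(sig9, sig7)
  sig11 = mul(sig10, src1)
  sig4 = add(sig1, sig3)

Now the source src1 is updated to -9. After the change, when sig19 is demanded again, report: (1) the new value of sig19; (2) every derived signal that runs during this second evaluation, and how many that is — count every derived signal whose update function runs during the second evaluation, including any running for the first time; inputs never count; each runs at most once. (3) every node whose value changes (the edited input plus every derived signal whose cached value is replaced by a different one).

Initial pass — values computed on the first demand:
  sig2 = min2(-3, -2) = -3
  sig3 = min2(-2, -3) = -3
  sig7 = add(-3, -3) = -6
  sig9 = absv(-3) = 3
  sig10 = min2(3, -6) = -6
  sig11 = mul(-6, -2) = 12
  sig13 = max2(-6, 12) = 12
  sig14 = max2(12, -3) = 12
  sig15 = max2(12, 12) = 12
  sig16 = min2(12, -3) = -3
  sig19 = max2(-3, 3) = 3

Second demand — change propagation:
  sig2: re-runs because src1 -2->-9; new result -9.
  sig3: re-runs because src1 -2->-9; sig2 -3->-9; new result -9.
  sig7: re-runs because sig3 -3->-9; new result -12.
  sig9: re-runs because sig2 -3->-9; new result 9.
  sig10: re-runs because sig9 3->9; sig7 -6->-12; new result -12.
  sig11: re-runs because sig10 -6->-12; src1 -2->-9; new result 108.
  sig13: re-runs because sig10 -6->-12; sig11 12->108; new result 108.
  sig14: re-runs because sig11 12->108; sig2 -3->-9; new result 108.
  sig15: re-runs because sig13 12->108; sig14 12->108; new result 108.
  sig16: re-runs because sig15 12->108; sig3 -3->-9; new result -9.
  sig19: re-runs because sig16 -3->-9; sig9 3->9; new result 9.

sig19 now evaluates to 9.
Run set: sig2, sig3, sig7, sig9, sig10, sig11, sig13, sig14, sig15, sig16, sig19 (11 run).
Changed values: src1, sig2, sig3, sig7, sig9, sig10, sig11, sig13, sig14, sig15, sig16, sig19.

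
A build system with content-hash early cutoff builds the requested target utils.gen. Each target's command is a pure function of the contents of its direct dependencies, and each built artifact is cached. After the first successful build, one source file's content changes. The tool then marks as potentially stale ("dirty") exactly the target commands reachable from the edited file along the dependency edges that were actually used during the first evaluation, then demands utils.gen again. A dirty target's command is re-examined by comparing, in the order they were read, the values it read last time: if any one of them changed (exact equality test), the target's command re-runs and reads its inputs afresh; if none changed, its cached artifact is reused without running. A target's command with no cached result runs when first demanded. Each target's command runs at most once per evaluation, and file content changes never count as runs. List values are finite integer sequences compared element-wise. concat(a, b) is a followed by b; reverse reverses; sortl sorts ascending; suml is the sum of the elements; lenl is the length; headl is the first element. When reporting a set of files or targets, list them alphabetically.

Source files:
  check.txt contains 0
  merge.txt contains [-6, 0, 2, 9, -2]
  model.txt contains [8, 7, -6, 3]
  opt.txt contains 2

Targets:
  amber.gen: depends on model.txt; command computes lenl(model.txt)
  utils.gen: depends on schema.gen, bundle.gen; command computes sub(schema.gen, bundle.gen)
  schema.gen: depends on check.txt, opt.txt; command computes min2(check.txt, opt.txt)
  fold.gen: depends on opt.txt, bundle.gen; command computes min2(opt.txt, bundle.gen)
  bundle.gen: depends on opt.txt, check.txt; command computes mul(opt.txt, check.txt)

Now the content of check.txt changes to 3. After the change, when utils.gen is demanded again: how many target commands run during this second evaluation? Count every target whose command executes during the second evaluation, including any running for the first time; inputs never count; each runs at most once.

Target commands that run: bundle.gen, schema.gen, utils.gen — 3 in total.

First evaluation (everything demanded from the output):
  bundle.gen = mul(2, 0) = 0
  schema.gen = min2(0, 2) = 0
  utils.gen = sub(0, 0) = 0

Propagation after the edit:
  bundle.gen: runs — check.txt 0->3; result 6.
  schema.gen: runs — check.txt 0->3; result 2.
  utils.gen: runs — schema.gen 0->2; bundle.gen 0->6; result -4.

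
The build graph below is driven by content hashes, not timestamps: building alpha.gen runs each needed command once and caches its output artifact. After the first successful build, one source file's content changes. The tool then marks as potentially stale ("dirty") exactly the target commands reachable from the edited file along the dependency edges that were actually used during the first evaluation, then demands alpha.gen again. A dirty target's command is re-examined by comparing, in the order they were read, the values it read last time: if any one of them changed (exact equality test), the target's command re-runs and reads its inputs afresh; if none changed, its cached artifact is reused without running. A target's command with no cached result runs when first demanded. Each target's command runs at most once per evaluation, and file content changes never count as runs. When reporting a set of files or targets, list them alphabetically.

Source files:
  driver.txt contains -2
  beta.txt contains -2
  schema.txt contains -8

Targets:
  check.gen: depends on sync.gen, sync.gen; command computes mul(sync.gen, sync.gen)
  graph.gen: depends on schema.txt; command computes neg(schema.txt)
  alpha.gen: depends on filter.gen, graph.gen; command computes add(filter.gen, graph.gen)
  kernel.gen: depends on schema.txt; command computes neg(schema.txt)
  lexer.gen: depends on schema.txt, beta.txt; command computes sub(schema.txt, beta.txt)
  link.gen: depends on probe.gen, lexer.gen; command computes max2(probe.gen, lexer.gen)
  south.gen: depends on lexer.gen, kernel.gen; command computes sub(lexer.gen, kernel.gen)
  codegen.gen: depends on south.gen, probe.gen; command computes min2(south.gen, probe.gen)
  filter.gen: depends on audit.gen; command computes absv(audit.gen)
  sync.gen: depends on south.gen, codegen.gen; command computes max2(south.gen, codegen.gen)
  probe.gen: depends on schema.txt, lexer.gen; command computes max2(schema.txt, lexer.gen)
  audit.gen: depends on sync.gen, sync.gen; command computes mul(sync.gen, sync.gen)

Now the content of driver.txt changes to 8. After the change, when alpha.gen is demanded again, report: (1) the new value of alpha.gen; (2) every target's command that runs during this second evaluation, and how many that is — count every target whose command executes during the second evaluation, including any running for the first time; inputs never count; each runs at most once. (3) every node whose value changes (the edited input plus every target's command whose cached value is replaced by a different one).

Initial pass — values computed on the first demand:
  graph.gen = neg(-8) = 8
  kernel.gen = neg(-8) = 8
  lexer.gen = sub(-8, -2) = -6
  probe.gen = max2(-8, -6) = -6
  south.gen = sub(-6, 8) = -14
  codegen.gen = min2(-14, -6) = -14
  sync.gen = max2(-14, -14) = -14
  audit.gen = mul(-14, -14) = 196
  filter.gen = absv(196) = 196
  alpha.gen = add(196, 8) = 204

Second demand — change propagation:
  no demanded computation ever read driver.txt, so the edit dirties nothing and nothing runs.

The important point: nothing the output needs ever reads driver.txt, so the edit is invisible to it.

alpha.gen now evaluates to 204.
Run set: none (0 run).
Changed values: driver.txt.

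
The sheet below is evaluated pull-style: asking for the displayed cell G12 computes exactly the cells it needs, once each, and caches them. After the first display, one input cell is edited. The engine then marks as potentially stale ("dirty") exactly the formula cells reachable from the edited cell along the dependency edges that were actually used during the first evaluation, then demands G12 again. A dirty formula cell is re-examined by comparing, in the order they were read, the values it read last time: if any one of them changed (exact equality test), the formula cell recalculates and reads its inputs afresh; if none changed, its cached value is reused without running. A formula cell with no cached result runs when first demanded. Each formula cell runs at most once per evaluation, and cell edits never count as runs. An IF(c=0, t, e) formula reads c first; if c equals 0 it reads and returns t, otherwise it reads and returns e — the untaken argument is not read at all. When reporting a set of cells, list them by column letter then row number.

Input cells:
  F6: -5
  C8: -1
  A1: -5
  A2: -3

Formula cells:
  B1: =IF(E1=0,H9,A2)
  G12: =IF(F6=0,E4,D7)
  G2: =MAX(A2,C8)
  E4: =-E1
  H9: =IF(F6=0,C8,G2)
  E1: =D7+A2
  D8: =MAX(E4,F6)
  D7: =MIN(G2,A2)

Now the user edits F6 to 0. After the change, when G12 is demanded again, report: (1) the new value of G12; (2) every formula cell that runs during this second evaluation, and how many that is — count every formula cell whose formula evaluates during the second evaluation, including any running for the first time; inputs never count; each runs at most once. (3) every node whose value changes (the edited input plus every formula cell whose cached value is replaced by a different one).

Demanding G12 again yields 6.
3 formula cells run: E1, E4, G12.
The nodes whose values change: F6, G12.
Note the branch switch — E1, E4 had no cache and run now for the first time.

First demand of the output computes:
  G2 = MAX(-3, -1) = -1
  D7 = MIN(-1, -3) = -3
  G12 = IF(F6=0: F6=-5 -> else branch D7) = -3

After the edit, cleaning proceeds:
  E1: had never run; runs now, result -6.
  E4: had never run; runs now, result 6.
  G12: a read changed (F6 -5->0) — executes, giving 6.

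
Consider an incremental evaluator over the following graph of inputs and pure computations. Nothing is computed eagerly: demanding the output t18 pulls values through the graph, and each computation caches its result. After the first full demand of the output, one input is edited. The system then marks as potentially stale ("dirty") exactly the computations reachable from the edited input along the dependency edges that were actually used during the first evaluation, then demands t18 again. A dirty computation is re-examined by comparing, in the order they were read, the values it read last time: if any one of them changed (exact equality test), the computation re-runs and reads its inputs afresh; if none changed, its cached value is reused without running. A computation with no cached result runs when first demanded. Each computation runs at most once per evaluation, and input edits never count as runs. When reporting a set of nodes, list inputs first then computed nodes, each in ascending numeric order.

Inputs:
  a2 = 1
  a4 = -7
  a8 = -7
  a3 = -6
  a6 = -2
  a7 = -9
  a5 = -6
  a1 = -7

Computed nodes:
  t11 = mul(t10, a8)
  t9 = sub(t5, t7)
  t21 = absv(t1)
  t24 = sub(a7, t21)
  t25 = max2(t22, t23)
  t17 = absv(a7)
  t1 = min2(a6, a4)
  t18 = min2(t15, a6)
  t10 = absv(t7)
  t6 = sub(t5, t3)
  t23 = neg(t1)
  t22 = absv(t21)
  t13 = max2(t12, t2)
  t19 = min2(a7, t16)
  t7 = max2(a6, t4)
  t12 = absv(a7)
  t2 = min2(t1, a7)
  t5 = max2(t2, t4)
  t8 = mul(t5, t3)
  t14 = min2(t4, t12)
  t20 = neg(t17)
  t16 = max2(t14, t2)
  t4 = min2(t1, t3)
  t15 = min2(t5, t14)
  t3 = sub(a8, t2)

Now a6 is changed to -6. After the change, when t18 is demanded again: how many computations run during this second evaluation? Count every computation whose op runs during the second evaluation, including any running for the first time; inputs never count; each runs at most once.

Run set: t1, t18 (2 run).
The important point: at t2 every value read last time is unchanged, so the dirty flag clears without a run.

Initial pass — values computed on the first demand:
  t1 = min2(-2, -7) = -7
  t2 = min2(-7, -9) = -9
  t3 = sub(-7, -9) = 2
  t4 = min2(-7, 2) = -7
  t5 = max2(-9, -7) = -7
  t12 = absv(-9) = 9
  t14 = min2(-7, 9) = -7
  t15 = min2(-7, -7) = -7
  t18 = min2(-7, -2) = -7

Second demand — change propagation:
  t1: re-runs because a6 -2->-6; new result -7 (unchanged).
  t2: re-examined; everything it read last time is the same (t1 unchanged, a7 unchanged) — cache -9 kept, no run.
  t3: re-examined; everything it read last time is the same (a8 unchanged, t2 unchanged) — cache 2 kept, no run.
  t4: re-examined; everything it read last time is the same (t1 unchanged, t3 unchanged) — cache -7 kept, no run.
  t5: re-examined; everything it read last time is the same (t2 unchanged, t4 unchanged) — cache -7 kept, no run.
  t14: re-examined; everything it read last time is the same (t4 unchanged, t12 unchanged) — cache -7 kept, no run.
  t15: re-examined; everything it read last time is the same (t5 unchanged, t14 unchanged) — cache -7 kept, no run.
  t18: re-runs because a6 -2->-6; new result -7 (unchanged).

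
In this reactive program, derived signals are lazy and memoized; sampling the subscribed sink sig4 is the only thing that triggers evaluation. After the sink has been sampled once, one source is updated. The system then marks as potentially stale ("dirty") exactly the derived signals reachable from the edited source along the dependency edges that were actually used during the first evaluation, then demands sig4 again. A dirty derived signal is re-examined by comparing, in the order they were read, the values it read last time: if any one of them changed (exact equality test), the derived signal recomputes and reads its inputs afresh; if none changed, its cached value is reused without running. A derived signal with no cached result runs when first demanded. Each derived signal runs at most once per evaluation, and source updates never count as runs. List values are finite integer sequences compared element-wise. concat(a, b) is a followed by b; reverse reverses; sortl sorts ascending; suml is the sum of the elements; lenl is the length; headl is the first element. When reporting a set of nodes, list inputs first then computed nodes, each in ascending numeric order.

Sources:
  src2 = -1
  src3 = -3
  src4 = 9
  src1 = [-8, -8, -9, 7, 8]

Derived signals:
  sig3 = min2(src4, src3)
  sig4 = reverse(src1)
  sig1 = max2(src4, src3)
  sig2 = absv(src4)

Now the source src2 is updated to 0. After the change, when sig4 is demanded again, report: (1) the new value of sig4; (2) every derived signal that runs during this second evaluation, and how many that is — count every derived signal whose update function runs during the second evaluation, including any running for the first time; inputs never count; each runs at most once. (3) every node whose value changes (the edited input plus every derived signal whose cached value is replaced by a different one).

Demanding sig4 again yields [8, 7, -9, -8, -8].
0 derived signals run: none.
The nodes whose values change: src2.
Note the shortcut — nothing in the graph depends on src2 at all, so no recomputation happens.

First demand of the output computes:
  sig4 = reverse([-8, -8, -9, 7, 8]) = [8, 7, -9, -8, -8]

After the edit, cleaning proceeds:
  no node depends on src2 at all; the second demand re-runs nothing.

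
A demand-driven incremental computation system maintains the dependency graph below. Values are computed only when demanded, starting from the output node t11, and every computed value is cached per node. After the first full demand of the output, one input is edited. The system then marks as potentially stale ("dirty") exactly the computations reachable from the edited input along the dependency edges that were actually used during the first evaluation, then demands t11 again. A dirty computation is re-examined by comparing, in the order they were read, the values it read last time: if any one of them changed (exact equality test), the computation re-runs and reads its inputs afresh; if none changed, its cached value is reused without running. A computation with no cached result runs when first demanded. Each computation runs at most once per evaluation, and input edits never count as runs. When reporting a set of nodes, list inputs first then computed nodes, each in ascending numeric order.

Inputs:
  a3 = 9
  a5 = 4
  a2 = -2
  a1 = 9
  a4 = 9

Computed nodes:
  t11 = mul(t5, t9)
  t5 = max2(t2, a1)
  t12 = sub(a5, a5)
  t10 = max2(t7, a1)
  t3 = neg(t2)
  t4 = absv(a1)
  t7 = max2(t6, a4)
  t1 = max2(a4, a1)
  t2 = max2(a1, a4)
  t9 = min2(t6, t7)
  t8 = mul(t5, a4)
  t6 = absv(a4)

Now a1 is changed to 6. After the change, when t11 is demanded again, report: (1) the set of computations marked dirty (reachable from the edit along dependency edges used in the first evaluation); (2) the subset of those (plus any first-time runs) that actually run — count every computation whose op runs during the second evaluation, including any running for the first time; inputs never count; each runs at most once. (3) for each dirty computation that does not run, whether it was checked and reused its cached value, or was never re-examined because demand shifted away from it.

Marked dirty: t2, t5, t11.
Computations that run: t2, t5 — 2 in total.
Checked but reused from cache: t11.
Key observation: the cutoff stops propagation at t11 — its inputs' values are unchanged, so it reuses its cache.

First evaluation (everything demanded from the output):
  t2 = max2(9, 9) = 9
  t5 = max2(9, 9) = 9
  t6 = absv(9) = 9
  t7 = max2(9, 9) = 9
  t9 = min2(9, 9) = 9
  t11 = mul(9, 9) = 81

Propagation after the edit:
  t2: runs — a1 9->6; result 9 (same value as before).
  t5: runs — a1 9->6; result 9 (same value as before).
  t11: checked — values it read are unchanged (t5 unchanged, t9 unchanged); reused cached 81 without running.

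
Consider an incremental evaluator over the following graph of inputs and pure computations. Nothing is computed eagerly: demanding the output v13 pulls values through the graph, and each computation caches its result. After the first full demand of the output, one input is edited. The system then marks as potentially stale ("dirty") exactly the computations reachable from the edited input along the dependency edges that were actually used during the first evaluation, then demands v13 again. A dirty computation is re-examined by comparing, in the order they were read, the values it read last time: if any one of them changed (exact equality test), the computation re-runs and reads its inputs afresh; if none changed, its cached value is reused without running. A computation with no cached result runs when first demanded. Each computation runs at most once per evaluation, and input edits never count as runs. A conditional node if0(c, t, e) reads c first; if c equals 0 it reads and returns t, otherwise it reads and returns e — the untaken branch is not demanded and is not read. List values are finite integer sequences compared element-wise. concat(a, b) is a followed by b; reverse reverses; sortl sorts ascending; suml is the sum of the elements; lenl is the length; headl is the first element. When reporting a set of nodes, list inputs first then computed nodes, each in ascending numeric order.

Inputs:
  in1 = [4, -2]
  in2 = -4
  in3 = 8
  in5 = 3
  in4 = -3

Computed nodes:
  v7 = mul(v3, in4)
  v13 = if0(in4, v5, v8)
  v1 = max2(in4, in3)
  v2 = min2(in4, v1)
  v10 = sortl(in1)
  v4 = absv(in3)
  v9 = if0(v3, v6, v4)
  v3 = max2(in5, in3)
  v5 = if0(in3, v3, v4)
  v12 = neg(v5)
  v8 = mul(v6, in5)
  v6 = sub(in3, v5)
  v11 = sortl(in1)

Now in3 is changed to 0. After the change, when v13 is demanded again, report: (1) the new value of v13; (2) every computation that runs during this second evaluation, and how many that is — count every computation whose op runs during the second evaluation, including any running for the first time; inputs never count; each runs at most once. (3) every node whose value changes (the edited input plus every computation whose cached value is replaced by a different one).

v13 now evaluates to -9.
Run set: v3, v5, v6, v8, v13 (5 run).
Changed values: in3, v5, v6, v8, v13.
The important point: the flipped condition redirects demand; v4 is left stale, never re-checked.

Initial pass — values computed on the first demand:
  v4 = absv(8) = 8
  v5 = if0(in3=8 -> else branch v4) = 8
  v6 = sub(8, 8) = 0
  v8 = mul(0, 3) = 0
  v13 = if0(in4=-3 -> else branch v8) = 0

Second demand — change propagation:
  v3: newly demanded (no cache) — executes and yields 3.
  v4: dirty yet unreached — the second evaluation never asks for it.
  v5: re-runs because in3 8->0; new result 3.
  v6: re-runs because in3 8->0; v5 8->3; new result -3.
  v8: re-runs because v6 0->-3; new result -9.
  v13: re-runs because v8 0->-9; new result -9.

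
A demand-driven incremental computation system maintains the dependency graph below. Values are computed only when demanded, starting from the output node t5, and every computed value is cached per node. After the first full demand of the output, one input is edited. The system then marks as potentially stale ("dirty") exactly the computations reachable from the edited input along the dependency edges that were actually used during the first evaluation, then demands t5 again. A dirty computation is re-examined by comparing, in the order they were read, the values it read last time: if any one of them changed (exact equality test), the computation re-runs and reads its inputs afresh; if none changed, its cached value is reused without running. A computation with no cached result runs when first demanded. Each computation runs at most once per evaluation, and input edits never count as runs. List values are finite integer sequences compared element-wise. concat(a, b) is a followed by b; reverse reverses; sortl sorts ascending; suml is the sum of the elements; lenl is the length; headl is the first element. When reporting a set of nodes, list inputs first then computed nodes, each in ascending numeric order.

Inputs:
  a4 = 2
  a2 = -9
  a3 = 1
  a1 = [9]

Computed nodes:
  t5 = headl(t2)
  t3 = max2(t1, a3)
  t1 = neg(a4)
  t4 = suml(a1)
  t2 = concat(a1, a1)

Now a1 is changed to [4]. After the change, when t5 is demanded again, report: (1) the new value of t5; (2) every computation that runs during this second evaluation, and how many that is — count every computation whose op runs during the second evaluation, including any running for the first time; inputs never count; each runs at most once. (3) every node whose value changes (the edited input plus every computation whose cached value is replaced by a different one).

New value of t5: 4.
Computations that run: t2, t5 — 2 in total.
Values that change: a1, t2, t5.

First evaluation (everything demanded from the output):
  t2 = concat([9], [9]) = [9, 9]
  t5 = headl([9, 9]) = 9

Propagation after the edit:
  t2: runs — a1 [9]->[4]; a1 [9]->[4]; result [4, 4].
  t5: runs — t2 [9, 9]->[4, 4]; result 4.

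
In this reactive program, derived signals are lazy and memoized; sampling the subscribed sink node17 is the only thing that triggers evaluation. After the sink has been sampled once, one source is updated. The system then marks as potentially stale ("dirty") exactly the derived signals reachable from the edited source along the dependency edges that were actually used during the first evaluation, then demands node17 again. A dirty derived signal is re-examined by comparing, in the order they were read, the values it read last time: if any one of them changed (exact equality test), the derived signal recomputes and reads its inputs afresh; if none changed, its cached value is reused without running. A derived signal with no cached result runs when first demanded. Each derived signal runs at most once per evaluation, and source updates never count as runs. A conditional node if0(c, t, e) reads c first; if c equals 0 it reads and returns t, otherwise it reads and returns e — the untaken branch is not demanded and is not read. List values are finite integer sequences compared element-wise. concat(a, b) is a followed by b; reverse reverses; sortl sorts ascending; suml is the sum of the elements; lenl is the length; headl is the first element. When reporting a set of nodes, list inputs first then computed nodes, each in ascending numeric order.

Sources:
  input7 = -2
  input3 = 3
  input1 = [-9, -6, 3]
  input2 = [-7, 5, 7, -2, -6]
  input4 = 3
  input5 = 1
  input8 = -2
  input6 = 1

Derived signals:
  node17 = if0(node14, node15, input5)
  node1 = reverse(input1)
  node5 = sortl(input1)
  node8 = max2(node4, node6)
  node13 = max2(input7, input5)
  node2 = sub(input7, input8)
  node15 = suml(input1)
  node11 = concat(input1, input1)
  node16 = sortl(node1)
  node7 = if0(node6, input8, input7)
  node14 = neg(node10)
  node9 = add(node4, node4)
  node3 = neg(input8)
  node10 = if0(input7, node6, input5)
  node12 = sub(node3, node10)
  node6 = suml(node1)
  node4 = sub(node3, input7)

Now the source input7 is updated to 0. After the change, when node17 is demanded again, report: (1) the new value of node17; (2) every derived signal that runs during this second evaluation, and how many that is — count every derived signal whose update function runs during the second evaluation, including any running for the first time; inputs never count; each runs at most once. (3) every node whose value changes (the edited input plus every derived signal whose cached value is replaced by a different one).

Demanding node17 again yields 1.
5 derived signals run: node1, node6, node10, node14, node17.
The nodes whose values change: input7, node10, node14.
Note the branch switch — node1, node6 had no cache and run now for the first time.

First demand of the output computes:
  node10 = if0(input7=-2 -> else branch input5) = 1
  node14 = neg(1) = -1
  node17 = if0(node14=-1 -> else branch input5) = 1

After the edit, cleaning proceeds:
  node1: had never run; runs now, result [3, -6, -9].
  node6: had never run; runs now, result -12.
  node10: a read changed (input7 -2->0) — executes, giving -12.
  node14: a read changed (node10 1->-12) — executes, giving 12.
  node17: a read changed (node14 -1->12) — executes, giving 1 — identical to its old value.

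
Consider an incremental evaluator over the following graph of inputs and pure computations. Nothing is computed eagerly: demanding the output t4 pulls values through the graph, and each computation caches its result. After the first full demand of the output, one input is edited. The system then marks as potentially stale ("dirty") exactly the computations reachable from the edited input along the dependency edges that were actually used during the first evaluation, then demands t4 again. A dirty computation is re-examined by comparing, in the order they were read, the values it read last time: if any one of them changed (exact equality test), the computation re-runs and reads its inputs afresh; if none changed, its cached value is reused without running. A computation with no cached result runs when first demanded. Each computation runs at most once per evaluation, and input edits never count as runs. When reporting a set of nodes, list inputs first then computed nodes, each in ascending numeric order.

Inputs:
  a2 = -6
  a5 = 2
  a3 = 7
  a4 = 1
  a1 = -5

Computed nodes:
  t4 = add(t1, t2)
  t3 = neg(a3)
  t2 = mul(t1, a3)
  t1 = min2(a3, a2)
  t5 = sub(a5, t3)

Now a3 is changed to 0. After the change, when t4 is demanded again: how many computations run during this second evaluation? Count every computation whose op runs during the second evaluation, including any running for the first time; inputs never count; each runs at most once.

Initial pass — values computed on the first demand:
  t1 = min2(7, -6) = -6
  t2 = mul(-6, 7) = -42
  t4 = add(-6, -42) = -48

Second demand — change propagation:
  t1: re-runs because a3 7->0; new result -6 (unchanged).
  t2: re-runs because a3 7->0; new result 0.
  t4: re-runs because t2 -42->0; new result -6.

Run set: t1, t2, t4 (3 run).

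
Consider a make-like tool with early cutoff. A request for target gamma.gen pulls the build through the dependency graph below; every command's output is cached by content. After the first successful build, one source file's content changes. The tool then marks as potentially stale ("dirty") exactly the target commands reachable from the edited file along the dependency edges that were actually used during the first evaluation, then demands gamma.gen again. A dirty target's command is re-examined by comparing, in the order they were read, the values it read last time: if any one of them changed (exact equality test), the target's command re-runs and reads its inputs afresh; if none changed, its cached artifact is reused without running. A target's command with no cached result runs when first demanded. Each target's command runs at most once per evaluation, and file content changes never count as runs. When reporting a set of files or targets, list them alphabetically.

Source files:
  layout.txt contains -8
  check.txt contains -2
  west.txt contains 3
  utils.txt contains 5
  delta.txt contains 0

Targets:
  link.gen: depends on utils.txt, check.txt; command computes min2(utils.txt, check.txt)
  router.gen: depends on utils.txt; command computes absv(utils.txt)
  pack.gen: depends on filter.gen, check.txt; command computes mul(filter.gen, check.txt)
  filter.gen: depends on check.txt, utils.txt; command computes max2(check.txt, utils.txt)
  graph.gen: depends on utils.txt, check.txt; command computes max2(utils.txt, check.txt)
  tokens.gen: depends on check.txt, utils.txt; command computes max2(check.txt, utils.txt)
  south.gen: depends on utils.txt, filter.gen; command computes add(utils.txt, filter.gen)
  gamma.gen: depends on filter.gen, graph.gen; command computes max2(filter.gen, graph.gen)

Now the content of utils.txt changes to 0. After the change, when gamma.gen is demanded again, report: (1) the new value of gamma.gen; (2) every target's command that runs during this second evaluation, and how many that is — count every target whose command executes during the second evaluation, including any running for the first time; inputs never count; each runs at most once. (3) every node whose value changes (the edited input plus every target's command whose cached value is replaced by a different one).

Demanding gamma.gen again yields 0.
3 target commands run: filter.gen, gamma.gen, graph.gen.
The nodes whose values change: filter.gen, gamma.gen, graph.gen, utils.txt.

First demand of the output computes:
  filter.gen = max2(-2, 5) = 5
  graph.gen = max2(5, -2) = 5
  gamma.gen = max2(5, 5) = 5

After the edit, cleaning proceeds:
  filter.gen: a read changed (utils.txt 5->0) — executes, giving 0.
  graph.gen: a read changed (utils.txt 5->0) — executes, giving 0.
  gamma.gen: a read changed (filter.gen 5->0; graph.gen 5->0) — executes, giving 0.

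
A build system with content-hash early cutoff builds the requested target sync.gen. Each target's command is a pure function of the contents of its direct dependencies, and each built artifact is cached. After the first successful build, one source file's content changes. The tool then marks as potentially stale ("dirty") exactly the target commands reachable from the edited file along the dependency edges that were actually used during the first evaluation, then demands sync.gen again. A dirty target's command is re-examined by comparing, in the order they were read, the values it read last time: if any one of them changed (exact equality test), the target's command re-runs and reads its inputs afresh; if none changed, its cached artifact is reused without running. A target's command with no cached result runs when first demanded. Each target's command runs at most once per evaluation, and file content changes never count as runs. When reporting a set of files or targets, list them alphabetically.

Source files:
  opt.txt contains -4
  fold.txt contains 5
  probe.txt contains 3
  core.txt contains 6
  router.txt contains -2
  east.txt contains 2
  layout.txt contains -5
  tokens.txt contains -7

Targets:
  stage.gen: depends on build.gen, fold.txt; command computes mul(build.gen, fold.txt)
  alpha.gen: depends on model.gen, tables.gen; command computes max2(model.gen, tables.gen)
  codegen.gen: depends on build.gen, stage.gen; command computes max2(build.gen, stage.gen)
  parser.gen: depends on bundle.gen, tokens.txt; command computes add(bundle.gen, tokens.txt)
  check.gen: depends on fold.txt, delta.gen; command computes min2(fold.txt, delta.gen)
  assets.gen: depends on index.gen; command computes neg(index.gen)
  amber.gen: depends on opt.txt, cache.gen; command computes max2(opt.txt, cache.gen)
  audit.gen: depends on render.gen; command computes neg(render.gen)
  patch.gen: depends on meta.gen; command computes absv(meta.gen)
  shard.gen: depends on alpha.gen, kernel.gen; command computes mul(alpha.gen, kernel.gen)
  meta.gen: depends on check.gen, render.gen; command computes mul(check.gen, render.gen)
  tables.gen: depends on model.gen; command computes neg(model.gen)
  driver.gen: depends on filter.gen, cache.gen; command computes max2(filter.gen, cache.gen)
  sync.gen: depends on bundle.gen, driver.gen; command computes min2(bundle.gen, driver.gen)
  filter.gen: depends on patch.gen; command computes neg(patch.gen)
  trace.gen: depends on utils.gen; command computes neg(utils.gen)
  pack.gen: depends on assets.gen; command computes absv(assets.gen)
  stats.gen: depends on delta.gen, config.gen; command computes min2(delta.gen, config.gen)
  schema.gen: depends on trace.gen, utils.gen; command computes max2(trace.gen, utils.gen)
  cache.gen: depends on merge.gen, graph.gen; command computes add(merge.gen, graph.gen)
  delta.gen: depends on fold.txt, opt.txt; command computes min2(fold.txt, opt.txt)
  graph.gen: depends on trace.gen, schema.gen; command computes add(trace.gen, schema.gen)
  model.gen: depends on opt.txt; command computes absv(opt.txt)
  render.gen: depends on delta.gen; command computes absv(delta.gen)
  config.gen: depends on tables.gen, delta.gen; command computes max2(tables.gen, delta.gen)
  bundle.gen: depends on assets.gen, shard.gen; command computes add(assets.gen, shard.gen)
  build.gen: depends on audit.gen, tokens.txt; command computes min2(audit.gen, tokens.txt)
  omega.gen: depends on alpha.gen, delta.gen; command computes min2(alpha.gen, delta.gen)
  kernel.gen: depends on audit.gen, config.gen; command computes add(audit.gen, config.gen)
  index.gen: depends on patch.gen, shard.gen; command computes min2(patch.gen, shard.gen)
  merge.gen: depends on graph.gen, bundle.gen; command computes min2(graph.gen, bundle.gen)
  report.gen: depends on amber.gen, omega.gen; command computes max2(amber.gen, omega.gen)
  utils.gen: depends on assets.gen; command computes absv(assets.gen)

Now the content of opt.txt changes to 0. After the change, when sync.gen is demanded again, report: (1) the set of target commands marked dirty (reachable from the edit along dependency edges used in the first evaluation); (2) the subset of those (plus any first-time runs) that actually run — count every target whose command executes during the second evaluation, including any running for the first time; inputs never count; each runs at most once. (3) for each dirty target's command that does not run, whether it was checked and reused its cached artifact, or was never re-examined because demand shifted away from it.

First evaluation (everything demanded from the output):
  delta.gen = min2(5, -4) = -4
  check.gen = min2(5, -4) = -4
  model.gen = absv(-4) = 4
  render.gen = absv(-4) = 4
  audit.gen = neg(4) = -4
  meta.gen = mul(-4, 4) = -16
  patch.gen = absv(-16) = 16
  filter.gen = neg(16) = -16
  tables.gen = neg(4) = -4
  alpha.gen = max2(4, -4) = 4
  config.gen = max2(-4, -4) = -4
  kernel.gen = add(-4, -4) = -8
  shard.gen = mul(4, -8) = -32
  index.gen = min2(16, -32) = -32
  assets.gen = neg(-32) = 32
  bundle.gen = add(32, -32) = 0
  utils.gen = absv(32) = 32
  trace.gen = neg(32) = -32
  schema.gen = max2(-32, 32) = 32
  graph.gen = add(-32, 32) = 0
  merge.gen = min2(0, 0) = 0
  cache.gen = add(0, 0) = 0
  driver.gen = max2(-16, 0) = 0
  sync.gen = min2(0, 0) = 0

Propagation after the edit:
  delta.gen: runs — opt.txt -4->0; result 0.
  check.gen: runs — delta.gen -4->0; result 0.
  model.gen: runs — opt.txt -4->0; result 0.
  render.gen: runs — delta.gen -4->0; result 0.
  audit.gen: runs — render.gen 4->0; result 0.
  meta.gen: runs — check.gen -4->0; render.gen 4->0; result 0.
  patch.gen: runs — meta.gen -16->0; result 0.
  filter.gen: runs — patch.gen 16->0; result 0.
  tables.gen: runs — model.gen 4->0; result 0.
  alpha.gen: runs — model.gen 4->0; tables.gen -4->0; result 0.
  config.gen: runs — tables.gen -4->0; delta.gen -4->0; result 0.
  kernel.gen: runs — audit.gen -4->0; config.gen -4->0; result 0.
  shard.gen: runs — alpha.gen 4->0; kernel.gen -8->0; result 0.
  index.gen: runs — patch.gen 16->0; shard.gen -32->0; result 0.
  assets.gen: runs — index.gen -32->0; result 0.
  bundle.gen: runs — assets.gen 32->0; shard.gen -32->0; result 0 (same value as before).
  utils.gen: runs — assets.gen 32->0; result 0.
  trace.gen: runs — utils.gen 32->0; result 0.
  schema.gen: runs — trace.gen -32->0; utils.gen 32->0; result 0.
  graph.gen: runs — trace.gen -32->0; schema.gen 32->0; result 0 (same value as before).
  merge.gen: checked — values it read are unchanged (graph.gen unchanged, bundle.gen unchanged); reused cached 0 without running.
  cache.gen: checked — values it read are unchanged (merge.gen unchanged, graph.gen unchanged); reused cached 0 without running.
  driver.gen: runs — filter.gen -16->0; result 0 (same value as before).
  sync.gen: checked — values it read are unchanged (bundle.gen unchanged, driver.gen unchanged); reused cached 0 without running.

Key observation: the cutoff stops propagation at merge.gen — its inputs' values are unchanged, so it reuses its cache.

Marked dirty: alpha.gen, assets.gen, audit.gen, bundle.gen, cache.gen, check.gen, config.gen, delta.gen, driver.gen, filter.gen, graph.gen, index.gen, kernel.gen, merge.gen, meta.gen, model.gen, patch.gen, render.gen, schema.gen, shard.gen, sync.gen, tables.gen, trace.gen, utils.gen.
Target commands that run: alpha.gen, assets.gen, audit.gen, bundle.gen, check.gen, config.gen, delta.gen, driver.gen, filter.gen, graph.gen, index.gen, kernel.gen, meta.gen, model.gen, patch.gen, render.gen, schema.gen, shard.gen, tables.gen, trace.gen, utils.gen — 21 in total.
Checked but reused from cache: cache.gen, merge.gen, sync.gen.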